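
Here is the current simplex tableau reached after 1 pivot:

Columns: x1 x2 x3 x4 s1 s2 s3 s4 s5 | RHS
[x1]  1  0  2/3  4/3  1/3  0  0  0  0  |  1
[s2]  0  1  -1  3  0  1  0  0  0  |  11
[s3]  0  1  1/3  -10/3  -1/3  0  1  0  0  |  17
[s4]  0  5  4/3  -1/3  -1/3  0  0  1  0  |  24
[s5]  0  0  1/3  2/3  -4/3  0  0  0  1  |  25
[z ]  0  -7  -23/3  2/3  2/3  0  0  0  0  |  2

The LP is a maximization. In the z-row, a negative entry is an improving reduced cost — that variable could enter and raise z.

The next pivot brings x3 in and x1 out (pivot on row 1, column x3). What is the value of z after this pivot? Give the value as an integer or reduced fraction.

27/2

Minimum ratio for x3: 1/(2/3) = 3/2.
z changes by −(z-row coeff of x3)·ratio = −(-23/3)·(3/2) = 23/2.
New z = 2 + (23/2) = 27/2.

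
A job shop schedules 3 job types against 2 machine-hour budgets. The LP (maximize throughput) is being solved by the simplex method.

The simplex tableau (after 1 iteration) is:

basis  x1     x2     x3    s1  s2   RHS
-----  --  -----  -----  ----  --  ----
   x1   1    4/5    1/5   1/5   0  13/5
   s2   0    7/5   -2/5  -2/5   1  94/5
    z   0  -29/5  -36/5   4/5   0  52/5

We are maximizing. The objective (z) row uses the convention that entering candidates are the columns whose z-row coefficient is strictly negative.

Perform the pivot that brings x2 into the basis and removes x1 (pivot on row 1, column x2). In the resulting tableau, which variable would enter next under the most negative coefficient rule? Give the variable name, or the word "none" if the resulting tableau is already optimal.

Pivot element 4/5. New z-row = old z-row − (-29/5)·(row 1/(4/5)).
Updated z-row coefficients: x1: 29/4, x2: 0, x3: -23/4, s1: 9/4, s2: 0.
The most negative is -23/4 in column x3, so x3 would enter next.

x3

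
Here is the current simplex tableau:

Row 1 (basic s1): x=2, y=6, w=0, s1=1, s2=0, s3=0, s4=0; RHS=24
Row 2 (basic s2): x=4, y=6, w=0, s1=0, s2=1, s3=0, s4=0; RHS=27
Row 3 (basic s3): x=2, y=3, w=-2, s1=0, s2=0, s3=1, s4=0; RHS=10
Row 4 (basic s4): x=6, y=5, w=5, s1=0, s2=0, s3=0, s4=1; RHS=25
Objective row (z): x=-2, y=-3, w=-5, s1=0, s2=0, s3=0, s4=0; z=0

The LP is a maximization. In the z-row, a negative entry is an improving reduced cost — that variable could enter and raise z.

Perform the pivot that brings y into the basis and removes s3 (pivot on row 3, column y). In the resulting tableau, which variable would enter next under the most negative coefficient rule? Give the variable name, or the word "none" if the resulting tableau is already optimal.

w

Pivot element 3. New z-row = old z-row − (-3)·(row 3/3).
Updated z-row coefficients: x: 0, y: 0, w: -7, s1: 0, s2: 0, s3: 1, s4: 0.
The most negative is -7 in column w, so w would enter next.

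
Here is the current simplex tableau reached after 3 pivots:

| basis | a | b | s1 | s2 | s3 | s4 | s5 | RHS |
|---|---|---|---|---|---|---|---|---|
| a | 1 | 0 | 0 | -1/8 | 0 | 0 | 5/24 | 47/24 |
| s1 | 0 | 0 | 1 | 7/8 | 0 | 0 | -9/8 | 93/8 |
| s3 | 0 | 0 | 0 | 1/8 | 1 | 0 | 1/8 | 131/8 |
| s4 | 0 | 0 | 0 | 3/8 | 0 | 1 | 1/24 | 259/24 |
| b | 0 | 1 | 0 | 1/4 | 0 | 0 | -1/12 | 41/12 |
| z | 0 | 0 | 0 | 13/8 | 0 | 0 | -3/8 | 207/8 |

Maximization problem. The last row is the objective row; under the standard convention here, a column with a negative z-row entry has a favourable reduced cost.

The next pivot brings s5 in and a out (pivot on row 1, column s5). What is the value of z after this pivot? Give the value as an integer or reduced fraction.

147/5

Minimum ratio for s5: (47/24)/(5/24) = 47/5.
z changes by −(z-row coeff of s5)·ratio = −(-3/8)·(47/5) = 141/40.
New z = 207/8 + (141/40) = 147/5.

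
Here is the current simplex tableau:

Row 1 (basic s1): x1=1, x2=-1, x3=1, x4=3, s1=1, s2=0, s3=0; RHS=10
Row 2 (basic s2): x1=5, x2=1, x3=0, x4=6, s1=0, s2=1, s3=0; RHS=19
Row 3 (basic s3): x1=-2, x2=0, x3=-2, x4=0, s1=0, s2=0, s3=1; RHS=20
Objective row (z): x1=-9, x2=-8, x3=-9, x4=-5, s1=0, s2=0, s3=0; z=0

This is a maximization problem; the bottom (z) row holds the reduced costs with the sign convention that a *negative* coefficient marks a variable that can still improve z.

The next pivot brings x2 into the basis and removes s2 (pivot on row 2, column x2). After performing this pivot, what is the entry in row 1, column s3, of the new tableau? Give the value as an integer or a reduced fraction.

0

Pivot element is row 2, column x2: 1.
Normalize row 2: new (row 2, s3) = 0/1 = 0.
row 1 ← row 1 − (-1)·(new row 2): 0 − (-1)·0 = 0.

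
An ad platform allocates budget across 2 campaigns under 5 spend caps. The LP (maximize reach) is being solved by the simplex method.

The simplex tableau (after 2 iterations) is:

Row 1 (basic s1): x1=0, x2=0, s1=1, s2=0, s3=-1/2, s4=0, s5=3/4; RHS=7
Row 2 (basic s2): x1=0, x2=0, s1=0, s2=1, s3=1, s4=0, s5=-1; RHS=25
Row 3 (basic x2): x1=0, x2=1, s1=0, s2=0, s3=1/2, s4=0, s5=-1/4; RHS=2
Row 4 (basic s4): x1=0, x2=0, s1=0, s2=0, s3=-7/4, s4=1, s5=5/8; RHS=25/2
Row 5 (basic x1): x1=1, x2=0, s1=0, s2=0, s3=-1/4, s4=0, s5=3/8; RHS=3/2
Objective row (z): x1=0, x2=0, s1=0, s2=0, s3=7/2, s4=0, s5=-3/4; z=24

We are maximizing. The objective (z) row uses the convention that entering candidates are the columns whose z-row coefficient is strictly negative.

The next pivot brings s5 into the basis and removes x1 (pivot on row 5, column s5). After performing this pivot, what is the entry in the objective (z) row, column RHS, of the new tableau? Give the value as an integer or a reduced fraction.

27

Pivot element is row 5, column s5: 3/8.
Normalize row 5: new (row 5, RHS) = (3/2)/(3/8) = 4.
z-row ← z-row − (-3/4)·(new row 5): 24 − (-3/4)·4 = 27.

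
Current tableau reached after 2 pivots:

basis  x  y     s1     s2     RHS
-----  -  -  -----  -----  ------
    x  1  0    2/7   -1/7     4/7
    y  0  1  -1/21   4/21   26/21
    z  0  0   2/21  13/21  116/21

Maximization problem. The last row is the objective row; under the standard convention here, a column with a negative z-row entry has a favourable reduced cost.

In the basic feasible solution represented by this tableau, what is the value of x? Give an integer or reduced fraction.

4/7

x is basic (row 1); its value is the RHS of that row: 4/7.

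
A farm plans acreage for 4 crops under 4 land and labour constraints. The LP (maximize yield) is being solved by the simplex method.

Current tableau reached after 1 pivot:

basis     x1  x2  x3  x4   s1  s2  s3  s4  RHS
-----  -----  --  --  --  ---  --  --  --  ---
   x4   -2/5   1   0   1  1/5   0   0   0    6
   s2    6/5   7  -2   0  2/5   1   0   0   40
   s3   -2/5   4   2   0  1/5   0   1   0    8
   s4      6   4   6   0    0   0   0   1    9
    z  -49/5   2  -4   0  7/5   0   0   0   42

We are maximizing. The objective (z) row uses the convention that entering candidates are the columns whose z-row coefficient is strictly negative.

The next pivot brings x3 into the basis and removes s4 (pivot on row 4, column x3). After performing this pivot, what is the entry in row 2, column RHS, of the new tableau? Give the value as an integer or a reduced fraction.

Pivot element is row 4, column x3: 6.
Normalize row 4: new (row 4, RHS) = 9/6 = 3/2.
row 2 ← row 2 − (-2)·(new row 4): 40 − (-2)·(3/2) = 43.

43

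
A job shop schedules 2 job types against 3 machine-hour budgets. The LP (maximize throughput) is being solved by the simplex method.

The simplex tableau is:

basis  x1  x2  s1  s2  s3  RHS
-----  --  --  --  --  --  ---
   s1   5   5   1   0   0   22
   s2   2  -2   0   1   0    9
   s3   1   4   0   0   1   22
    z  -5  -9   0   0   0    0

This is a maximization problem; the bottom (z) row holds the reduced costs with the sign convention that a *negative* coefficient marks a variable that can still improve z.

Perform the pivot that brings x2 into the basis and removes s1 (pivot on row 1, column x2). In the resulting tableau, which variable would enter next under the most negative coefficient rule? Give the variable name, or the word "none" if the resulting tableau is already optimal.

Pivot element 5. New z-row = old z-row − (-9)·(row 1/5).
Updated z-row coefficients: x1: 4, x2: 0, s1: 9/5, s2: 0, s3: 0.
No coefficient is strictly negative; the tableau after this pivot is optimal.

none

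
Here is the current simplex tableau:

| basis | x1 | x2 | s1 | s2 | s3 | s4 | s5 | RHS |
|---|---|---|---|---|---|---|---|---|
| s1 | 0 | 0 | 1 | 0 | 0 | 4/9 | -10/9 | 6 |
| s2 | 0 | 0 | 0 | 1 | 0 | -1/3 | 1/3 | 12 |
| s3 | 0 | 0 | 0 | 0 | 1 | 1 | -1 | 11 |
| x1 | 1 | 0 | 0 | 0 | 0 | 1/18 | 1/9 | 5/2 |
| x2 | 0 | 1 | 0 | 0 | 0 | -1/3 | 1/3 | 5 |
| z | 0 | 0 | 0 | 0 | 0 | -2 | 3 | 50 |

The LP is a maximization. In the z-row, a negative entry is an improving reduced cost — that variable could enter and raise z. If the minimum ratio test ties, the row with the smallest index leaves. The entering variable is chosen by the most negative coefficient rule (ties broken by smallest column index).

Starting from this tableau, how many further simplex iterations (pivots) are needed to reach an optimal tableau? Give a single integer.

pivot: s4 in, s3 out → z = 72
No improving column remains; optimal.

1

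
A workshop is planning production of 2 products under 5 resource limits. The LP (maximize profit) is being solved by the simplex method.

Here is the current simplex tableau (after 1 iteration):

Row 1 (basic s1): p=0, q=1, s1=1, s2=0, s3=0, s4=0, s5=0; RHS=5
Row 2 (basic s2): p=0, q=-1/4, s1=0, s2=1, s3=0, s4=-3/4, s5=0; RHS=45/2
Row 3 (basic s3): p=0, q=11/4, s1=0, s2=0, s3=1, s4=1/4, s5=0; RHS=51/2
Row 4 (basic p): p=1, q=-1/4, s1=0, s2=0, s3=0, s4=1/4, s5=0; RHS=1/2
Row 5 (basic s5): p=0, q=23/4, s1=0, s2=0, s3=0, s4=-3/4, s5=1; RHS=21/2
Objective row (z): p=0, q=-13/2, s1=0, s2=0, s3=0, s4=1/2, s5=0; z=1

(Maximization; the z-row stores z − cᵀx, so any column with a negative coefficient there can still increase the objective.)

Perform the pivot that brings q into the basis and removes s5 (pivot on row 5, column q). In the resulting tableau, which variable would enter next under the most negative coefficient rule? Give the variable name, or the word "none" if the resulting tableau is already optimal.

s4

Pivot element 23/4. New z-row = old z-row − (-13/2)·(row 5/(23/4)).
Updated z-row coefficients: p: 0, q: 0, s1: 0, s2: 0, s3: 0, s4: -8/23, s5: 26/23.
The most negative is -8/23 in column s4, so s4 would enter next.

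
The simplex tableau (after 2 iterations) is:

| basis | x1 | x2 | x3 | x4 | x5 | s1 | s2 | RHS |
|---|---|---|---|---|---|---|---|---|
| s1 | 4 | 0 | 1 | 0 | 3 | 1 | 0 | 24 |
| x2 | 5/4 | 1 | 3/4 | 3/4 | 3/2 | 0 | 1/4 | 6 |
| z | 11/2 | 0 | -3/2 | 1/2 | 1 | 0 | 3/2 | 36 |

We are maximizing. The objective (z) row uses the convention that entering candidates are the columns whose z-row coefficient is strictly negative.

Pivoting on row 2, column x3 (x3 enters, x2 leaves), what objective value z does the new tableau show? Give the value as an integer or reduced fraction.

48

Minimum ratio for x3: 6/(3/4) = 8.
z changes by −(z-row coeff of x3)·ratio = −(-3/2)·8 = 12.
New z = 36 + 12 = 48.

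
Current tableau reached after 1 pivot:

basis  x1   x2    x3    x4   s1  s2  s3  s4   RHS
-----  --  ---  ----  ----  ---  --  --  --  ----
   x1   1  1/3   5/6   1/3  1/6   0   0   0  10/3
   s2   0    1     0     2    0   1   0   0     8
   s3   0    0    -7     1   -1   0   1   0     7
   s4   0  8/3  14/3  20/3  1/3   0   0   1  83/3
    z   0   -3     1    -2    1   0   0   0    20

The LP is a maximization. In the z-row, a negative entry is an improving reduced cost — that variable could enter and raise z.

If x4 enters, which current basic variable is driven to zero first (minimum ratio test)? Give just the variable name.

s2

Ratios: row 1 (x1): (10/3)/(1/3) = 10; row 2 (s2): 8/2 = 4; row 3 (s3): 7/1 = 7; row 4 (s4): (83/3)/(20/3) = 83/20.
Minimum ratio 4 is in the s2 row, so s2 leaves.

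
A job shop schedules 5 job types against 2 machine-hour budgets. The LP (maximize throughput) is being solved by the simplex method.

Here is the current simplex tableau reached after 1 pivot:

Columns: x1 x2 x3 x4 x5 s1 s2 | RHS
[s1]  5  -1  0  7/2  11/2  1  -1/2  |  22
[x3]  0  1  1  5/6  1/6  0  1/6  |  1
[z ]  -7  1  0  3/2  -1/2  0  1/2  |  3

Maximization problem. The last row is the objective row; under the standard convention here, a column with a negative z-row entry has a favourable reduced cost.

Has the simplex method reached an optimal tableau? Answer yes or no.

no

Column x1 has objective-row coefficient -7, which is negative; an improving pivot exists, so not yet optimal.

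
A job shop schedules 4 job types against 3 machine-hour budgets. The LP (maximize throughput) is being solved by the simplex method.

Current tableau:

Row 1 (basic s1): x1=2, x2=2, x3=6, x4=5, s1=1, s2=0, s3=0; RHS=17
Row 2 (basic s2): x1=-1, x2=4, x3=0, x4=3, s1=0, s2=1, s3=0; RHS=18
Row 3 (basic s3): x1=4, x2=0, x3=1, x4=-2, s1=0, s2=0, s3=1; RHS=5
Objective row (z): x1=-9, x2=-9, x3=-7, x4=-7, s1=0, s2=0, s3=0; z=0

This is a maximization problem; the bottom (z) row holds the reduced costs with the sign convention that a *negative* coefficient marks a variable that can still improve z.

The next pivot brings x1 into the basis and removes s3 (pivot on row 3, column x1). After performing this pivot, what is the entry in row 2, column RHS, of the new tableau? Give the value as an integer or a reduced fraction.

Pivot element is row 3, column x1: 4.
Normalize row 3: new (row 3, RHS) = 5/4 = 5/4.
row 2 ← row 2 − (-1)·(new row 3): 18 − (-1)·(5/4) = 77/4.

77/4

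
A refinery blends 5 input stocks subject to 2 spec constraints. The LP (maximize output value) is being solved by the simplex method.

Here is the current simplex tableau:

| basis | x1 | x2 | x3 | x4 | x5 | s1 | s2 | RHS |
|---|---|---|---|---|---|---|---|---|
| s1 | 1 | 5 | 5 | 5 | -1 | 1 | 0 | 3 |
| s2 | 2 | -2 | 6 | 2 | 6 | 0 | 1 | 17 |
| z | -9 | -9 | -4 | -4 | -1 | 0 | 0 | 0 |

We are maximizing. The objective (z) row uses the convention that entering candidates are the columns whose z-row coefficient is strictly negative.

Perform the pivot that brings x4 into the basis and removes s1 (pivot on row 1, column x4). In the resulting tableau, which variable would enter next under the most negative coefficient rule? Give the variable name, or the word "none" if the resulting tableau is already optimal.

Pivot element 5. New z-row = old z-row − (-4)·(row 1/5).
Updated z-row coefficients: x1: -41/5, x2: -5, x3: 0, x4: 0, x5: -9/5, s1: 4/5, s2: 0.
The most negative is -41/5 in column x1, so x1 would enter next.

x1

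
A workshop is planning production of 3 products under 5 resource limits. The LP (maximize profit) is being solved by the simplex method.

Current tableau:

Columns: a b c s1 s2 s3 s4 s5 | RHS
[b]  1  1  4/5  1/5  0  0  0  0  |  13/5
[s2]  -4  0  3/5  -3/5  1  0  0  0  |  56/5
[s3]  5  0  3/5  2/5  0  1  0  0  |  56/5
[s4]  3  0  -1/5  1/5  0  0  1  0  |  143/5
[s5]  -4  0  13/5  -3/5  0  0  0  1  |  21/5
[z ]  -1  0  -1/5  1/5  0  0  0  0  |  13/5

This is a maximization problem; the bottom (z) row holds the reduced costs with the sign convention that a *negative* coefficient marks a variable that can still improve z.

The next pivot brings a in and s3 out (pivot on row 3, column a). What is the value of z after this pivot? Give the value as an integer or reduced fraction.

Minimum ratio for a: (56/5)/5 = 56/25.
z changes by −(z-row coeff of a)·ratio = −(-1)·(56/25) = 56/25.
New z = 13/5 + (56/25) = 121/25.

121/25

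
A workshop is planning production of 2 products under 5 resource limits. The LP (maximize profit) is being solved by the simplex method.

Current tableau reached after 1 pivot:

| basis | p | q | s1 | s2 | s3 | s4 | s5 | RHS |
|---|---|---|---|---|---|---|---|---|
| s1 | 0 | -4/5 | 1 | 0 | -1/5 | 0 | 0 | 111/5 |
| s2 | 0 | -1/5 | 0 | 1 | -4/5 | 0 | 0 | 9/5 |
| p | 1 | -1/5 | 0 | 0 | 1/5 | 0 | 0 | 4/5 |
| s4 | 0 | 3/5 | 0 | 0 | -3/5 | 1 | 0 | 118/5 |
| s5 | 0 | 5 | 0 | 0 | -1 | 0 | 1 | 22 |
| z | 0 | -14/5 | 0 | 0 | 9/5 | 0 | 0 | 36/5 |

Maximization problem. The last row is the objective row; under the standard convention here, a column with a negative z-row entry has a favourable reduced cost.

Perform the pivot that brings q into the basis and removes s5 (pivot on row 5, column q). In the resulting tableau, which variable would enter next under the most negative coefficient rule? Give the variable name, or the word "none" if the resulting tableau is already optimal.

none

Pivot element 5. New z-row = old z-row − (-14/5)·(row 5/5).
Updated z-row coefficients: p: 0, q: 0, s1: 0, s2: 0, s3: 31/25, s4: 0, s5: 14/25.
No coefficient is strictly negative; the tableau after this pivot is optimal.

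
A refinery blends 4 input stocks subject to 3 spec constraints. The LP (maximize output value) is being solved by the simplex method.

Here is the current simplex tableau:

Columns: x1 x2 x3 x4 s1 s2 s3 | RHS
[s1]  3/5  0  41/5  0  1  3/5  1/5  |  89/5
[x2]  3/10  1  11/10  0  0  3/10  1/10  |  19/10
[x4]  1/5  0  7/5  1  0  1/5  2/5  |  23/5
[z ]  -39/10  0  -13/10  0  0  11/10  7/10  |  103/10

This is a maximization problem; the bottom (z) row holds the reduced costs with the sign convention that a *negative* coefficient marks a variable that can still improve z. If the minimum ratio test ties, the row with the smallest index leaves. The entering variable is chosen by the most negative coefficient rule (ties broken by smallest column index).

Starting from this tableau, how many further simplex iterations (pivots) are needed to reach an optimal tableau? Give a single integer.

1

pivot: x1 in, x2 out → z = 35
No improving column remains; optimal.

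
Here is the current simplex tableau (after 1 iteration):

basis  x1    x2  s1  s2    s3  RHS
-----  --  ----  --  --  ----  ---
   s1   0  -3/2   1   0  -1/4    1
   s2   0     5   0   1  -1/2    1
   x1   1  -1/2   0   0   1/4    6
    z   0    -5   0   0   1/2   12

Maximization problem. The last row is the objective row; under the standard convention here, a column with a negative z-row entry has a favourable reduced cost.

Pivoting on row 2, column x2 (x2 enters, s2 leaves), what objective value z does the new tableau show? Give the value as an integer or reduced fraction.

Minimum ratio for x2: 1/5 = 1/5.
z changes by −(z-row coeff of x2)·ratio = −(-5)·(1/5) = 1.
New z = 12 + 1 = 13.

13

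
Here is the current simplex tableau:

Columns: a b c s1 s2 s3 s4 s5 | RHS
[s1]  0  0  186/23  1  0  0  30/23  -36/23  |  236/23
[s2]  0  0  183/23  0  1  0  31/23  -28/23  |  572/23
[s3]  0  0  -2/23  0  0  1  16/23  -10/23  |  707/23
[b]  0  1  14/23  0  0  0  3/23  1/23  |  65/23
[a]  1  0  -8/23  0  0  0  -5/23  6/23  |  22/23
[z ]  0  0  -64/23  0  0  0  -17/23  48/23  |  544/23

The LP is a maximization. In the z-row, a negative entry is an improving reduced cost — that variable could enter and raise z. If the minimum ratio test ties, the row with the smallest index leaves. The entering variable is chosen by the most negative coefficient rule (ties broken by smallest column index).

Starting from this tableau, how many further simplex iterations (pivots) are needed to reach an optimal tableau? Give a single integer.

pivot: c in, s1 out → z = 2528/93
pivot: s4 in, c out → z = 442/15
No improving column remains; optimal.

2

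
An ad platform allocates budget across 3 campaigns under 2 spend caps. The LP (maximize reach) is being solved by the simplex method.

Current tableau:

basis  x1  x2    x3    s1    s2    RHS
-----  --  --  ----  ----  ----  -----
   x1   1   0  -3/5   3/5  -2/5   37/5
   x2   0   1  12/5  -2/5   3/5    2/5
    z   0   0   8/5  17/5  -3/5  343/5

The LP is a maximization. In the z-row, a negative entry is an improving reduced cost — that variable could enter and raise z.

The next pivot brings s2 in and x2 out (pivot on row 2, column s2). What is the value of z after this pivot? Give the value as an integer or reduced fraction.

Minimum ratio for s2: (2/5)/(3/5) = 2/3.
z changes by −(z-row coeff of s2)·ratio = −(-3/5)·(2/3) = 2/5.
New z = 343/5 + (2/5) = 69.

69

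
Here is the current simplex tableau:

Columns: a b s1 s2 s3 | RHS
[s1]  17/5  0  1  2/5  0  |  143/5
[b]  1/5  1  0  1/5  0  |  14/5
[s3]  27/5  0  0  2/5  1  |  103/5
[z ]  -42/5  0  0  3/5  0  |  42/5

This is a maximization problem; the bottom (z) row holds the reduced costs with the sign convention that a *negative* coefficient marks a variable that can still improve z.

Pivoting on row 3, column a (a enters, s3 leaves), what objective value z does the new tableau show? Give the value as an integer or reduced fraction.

Minimum ratio for a: (103/5)/(27/5) = 103/27.
z changes by −(z-row coeff of a)·ratio = −(-42/5)·(103/27) = 1442/45.
New z = 42/5 + (1442/45) = 364/9.

364/9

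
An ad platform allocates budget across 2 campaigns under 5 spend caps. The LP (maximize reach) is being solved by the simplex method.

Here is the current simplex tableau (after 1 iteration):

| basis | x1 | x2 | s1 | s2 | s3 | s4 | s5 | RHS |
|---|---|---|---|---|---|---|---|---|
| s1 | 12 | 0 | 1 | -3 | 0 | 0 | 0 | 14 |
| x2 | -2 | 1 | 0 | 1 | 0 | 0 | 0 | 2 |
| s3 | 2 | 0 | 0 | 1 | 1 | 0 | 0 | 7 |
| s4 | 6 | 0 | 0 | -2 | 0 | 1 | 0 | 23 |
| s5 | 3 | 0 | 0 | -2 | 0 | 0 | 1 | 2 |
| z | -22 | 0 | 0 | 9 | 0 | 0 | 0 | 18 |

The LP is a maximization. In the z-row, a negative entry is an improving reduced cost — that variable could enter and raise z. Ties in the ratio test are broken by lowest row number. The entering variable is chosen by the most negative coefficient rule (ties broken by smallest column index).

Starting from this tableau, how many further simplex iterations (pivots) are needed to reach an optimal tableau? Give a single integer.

pivot: x1 in, s5 out → z = 98/3
pivot: s2 in, s1 out → z = 592/15
No improving column remains; optimal.

2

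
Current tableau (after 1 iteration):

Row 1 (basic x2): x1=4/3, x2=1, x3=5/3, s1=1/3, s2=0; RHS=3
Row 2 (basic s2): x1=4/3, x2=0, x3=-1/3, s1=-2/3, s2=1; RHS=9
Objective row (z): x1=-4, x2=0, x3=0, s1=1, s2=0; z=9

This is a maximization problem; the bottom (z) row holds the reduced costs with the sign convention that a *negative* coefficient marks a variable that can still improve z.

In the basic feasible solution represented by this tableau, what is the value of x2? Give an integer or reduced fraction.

3

x2 is basic (row 1); its value is the RHS of that row: 3.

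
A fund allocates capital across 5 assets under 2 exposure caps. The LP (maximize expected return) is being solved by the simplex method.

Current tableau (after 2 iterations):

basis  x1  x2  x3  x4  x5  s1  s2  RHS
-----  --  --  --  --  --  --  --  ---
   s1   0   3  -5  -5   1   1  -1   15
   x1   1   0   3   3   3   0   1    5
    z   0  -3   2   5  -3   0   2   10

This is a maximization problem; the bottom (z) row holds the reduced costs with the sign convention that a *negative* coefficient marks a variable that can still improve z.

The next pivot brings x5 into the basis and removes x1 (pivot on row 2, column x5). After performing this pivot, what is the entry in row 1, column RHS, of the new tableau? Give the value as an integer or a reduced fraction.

Pivot element is row 2, column x5: 3.
Normalize row 2: new (row 2, RHS) = 5/3 = 5/3.
row 1 ← row 1 − 1·(new row 2): 15 − 1·(5/3) = 40/3.

40/3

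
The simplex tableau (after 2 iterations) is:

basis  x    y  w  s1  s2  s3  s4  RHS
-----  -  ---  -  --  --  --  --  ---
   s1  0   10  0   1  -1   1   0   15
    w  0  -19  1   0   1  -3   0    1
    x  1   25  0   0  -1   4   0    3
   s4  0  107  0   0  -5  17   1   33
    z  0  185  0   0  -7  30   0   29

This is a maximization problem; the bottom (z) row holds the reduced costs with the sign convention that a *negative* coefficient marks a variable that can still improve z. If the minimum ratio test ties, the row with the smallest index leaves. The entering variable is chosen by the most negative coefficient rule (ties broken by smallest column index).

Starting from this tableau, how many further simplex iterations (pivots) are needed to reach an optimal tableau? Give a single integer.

pivot: s2 in, w out → z = 36
No improving column remains; optimal.

1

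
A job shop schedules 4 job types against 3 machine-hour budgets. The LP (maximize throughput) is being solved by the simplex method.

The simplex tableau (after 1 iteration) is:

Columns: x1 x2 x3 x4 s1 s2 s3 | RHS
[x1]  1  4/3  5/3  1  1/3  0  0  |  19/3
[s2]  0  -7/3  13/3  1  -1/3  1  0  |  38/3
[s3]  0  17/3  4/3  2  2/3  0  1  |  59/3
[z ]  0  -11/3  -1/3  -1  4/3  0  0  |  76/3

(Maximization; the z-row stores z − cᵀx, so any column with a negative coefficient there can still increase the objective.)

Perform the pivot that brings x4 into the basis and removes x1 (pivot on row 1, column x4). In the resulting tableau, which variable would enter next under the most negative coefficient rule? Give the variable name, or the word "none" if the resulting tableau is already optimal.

x2

Pivot element 1. New z-row = old z-row − (-1)·(row 1/1).
Updated z-row coefficients: x1: 1, x2: -7/3, x3: 4/3, x4: 0, s1: 5/3, s2: 0, s3: 0.
The most negative is -7/3 in column x2, so x2 would enter next.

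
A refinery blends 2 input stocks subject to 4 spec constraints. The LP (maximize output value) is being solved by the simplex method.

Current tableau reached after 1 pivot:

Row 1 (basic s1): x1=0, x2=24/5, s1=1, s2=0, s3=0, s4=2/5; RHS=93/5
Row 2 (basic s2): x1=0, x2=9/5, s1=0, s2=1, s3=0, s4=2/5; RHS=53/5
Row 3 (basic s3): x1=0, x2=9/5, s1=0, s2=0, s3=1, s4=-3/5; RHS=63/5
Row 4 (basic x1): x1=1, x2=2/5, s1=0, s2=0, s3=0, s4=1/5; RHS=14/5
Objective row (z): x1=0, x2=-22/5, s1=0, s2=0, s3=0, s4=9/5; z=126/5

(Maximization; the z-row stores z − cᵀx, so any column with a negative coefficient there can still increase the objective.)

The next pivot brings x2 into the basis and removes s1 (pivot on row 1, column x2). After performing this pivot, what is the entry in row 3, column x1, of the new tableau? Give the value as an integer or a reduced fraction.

0

Pivot element is row 1, column x2: 24/5.
Normalize row 1: new (row 1, x1) = 0/(24/5) = 0.
row 3 ← row 3 − (9/5)·(new row 1): 0 − (9/5)·0 = 0.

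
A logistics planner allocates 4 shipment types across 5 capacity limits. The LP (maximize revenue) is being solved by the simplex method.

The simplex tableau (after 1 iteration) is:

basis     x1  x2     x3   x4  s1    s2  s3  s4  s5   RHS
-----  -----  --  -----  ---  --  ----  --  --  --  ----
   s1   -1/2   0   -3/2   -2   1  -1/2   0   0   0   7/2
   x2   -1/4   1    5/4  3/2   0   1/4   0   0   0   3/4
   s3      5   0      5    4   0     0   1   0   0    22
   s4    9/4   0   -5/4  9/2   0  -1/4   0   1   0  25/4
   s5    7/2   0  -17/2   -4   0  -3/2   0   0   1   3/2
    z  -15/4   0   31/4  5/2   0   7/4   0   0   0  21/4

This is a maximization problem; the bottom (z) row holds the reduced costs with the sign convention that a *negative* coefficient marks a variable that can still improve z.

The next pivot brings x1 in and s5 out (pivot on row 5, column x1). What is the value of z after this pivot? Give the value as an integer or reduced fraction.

Minimum ratio for x1: (3/2)/(7/2) = 3/7.
z changes by −(z-row coeff of x1)·ratio = −(-15/4)·(3/7) = 45/28.
New z = 21/4 + (45/28) = 48/7.

48/7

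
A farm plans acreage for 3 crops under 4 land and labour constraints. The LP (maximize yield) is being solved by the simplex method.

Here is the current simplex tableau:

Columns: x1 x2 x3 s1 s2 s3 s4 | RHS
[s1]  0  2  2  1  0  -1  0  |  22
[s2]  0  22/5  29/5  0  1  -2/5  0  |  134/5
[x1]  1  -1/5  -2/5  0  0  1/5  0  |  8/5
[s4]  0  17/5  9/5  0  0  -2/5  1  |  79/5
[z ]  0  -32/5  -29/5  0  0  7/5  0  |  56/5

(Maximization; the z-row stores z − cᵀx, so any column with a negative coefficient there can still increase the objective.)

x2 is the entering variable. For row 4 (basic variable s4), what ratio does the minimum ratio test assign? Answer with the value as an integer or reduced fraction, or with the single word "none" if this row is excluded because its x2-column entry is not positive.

79/17

Ratio = RHS / (x2 entry) = (79/5) / (17/5) = 79/17.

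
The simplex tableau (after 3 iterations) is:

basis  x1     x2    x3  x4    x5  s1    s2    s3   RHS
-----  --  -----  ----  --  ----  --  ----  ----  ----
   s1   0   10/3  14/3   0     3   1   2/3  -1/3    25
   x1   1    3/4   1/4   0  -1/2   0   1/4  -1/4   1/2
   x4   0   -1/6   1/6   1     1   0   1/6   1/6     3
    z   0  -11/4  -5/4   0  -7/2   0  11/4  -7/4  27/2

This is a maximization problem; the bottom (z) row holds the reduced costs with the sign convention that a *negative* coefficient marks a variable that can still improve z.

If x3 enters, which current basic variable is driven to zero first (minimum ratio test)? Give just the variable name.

Ratios: row 1 (s1): 25/(14/3) = 75/14; row 2 (x1): (1/2)/(1/4) = 2; row 3 (x4): 3/(1/6) = 18.
Minimum ratio 2 is in the x1 row, so x1 leaves.

x1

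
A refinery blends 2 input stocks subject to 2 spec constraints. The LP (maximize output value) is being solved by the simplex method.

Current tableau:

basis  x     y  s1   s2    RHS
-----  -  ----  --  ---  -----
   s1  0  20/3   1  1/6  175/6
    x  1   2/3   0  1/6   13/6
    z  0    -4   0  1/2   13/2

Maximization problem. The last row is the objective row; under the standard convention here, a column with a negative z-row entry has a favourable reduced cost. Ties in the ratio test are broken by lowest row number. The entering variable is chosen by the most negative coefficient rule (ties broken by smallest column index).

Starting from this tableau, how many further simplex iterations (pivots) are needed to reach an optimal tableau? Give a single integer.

pivot: y in, x out → z = 39/2
No improving column remains; optimal.

1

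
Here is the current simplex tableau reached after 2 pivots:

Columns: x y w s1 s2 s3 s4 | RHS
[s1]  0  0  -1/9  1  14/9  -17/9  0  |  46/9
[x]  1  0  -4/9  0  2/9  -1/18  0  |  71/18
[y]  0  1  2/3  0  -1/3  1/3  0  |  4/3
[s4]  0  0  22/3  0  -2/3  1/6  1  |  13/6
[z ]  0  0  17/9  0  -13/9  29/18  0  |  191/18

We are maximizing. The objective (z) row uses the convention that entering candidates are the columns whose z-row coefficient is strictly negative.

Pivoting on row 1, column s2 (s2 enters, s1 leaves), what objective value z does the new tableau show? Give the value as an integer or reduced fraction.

Minimum ratio for s2: (46/9)/(14/9) = 23/7.
z changes by −(z-row coeff of s2)·ratio = −(-13/9)·(23/7) = 299/63.
New z = 191/18 + (299/63) = 215/14.

215/14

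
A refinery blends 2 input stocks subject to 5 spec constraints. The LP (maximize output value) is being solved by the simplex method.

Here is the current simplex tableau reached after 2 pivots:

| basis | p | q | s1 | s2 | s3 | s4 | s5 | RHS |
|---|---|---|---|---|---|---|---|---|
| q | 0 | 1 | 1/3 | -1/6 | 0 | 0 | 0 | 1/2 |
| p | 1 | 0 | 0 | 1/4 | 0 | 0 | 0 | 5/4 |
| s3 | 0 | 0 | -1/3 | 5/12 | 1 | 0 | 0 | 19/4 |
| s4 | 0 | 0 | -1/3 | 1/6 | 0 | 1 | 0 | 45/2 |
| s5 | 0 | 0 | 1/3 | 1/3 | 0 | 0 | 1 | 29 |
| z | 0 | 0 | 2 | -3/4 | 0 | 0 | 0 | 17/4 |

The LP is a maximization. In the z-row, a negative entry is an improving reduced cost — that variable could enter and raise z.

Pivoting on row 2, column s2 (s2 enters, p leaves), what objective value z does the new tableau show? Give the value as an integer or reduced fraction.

8

Minimum ratio for s2: (5/4)/(1/4) = 5.
z changes by −(z-row coeff of s2)·ratio = −(-3/4)·5 = 15/4.
New z = 17/4 + (15/4) = 8.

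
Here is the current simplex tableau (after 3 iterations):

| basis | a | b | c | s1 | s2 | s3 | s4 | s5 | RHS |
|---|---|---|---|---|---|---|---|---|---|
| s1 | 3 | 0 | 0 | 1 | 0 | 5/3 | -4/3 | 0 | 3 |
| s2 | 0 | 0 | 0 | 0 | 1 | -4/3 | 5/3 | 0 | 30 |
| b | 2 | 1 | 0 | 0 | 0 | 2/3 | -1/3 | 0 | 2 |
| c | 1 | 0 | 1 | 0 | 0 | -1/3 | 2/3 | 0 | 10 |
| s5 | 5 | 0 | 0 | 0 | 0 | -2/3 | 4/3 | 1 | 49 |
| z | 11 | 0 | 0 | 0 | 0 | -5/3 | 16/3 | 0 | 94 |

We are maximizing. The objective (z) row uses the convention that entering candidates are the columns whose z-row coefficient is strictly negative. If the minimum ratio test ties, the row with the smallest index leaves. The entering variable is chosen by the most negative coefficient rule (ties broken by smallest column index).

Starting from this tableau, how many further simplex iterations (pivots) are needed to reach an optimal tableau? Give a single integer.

pivot: s3 in, s1 out → z = 97
No improving column remains; optimal.

1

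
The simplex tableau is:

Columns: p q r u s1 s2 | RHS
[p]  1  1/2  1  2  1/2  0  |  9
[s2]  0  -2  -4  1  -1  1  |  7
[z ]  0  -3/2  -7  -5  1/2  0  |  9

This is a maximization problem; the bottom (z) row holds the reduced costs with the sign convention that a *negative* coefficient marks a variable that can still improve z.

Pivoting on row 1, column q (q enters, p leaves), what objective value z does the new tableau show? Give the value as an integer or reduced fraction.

Minimum ratio for q: 9/(1/2) = 18.
z changes by −(z-row coeff of q)·ratio = −(-3/2)·18 = 27.
New z = 9 + 27 = 36.

36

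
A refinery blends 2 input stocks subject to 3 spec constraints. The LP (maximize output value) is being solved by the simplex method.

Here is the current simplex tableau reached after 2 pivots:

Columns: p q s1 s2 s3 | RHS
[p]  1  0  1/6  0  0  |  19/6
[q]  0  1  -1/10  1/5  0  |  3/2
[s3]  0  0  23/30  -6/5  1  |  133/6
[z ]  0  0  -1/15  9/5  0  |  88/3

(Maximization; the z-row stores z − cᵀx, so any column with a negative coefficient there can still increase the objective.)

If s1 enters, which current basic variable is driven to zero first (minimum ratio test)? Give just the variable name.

p

Ratios: row 1 (p): (19/6)/(1/6) = 19; row 2 (q): entry -1/10 ≤ 0, skip; row 3 (s3): (133/6)/(23/30) = 665/23.
Minimum ratio 19 is in the p row, so p leaves.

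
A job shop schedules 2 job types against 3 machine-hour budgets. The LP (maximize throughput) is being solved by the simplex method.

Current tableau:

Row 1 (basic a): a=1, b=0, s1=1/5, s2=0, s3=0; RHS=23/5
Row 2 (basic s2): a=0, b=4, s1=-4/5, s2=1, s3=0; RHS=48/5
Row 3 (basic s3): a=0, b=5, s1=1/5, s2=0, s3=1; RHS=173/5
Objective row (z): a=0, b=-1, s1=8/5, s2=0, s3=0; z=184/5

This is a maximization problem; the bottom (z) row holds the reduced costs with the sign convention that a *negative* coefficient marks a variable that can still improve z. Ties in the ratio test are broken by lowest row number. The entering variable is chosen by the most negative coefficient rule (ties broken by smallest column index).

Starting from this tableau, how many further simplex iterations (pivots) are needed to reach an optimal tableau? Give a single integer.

pivot: b in, s2 out → z = 196/5
No improving column remains; optimal.

1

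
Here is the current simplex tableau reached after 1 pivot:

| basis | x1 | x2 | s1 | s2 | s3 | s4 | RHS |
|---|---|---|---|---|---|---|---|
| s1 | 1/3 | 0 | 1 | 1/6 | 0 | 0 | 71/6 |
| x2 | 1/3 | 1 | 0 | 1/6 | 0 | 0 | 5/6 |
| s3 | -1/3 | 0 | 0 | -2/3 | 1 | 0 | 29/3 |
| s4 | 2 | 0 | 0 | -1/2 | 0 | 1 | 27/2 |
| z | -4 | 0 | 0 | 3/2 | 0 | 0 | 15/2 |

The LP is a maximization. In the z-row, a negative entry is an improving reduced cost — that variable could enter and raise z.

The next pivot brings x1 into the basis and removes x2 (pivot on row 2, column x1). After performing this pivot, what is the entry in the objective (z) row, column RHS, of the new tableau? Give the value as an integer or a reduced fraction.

35/2

Pivot element is row 2, column x1: 1/3.
Normalize row 2: new (row 2, RHS) = (5/6)/(1/3) = 5/2.
z-row ← z-row − (-4)·(new row 2): 15/2 − (-4)·(5/2) = 35/2.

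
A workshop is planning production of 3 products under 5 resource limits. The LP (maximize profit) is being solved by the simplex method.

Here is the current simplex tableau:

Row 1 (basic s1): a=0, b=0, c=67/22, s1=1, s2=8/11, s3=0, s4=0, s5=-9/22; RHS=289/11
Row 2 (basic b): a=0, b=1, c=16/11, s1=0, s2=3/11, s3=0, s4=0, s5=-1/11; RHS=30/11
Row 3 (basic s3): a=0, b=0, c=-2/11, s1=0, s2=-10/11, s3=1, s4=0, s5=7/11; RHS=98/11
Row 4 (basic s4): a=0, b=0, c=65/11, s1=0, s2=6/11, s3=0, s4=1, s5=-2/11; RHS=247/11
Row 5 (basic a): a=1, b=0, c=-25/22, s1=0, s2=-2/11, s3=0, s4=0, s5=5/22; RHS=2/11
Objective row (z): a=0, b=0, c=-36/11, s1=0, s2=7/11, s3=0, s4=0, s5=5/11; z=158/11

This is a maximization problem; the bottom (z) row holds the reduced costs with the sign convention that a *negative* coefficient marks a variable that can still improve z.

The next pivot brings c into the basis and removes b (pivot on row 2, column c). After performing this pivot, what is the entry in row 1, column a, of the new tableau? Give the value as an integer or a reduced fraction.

0

Pivot element is row 2, column c: 16/11.
Normalize row 2: new (row 2, a) = 0/(16/11) = 0.
row 1 ← row 1 − (67/22)·(new row 2): 0 − (67/22)·0 = 0.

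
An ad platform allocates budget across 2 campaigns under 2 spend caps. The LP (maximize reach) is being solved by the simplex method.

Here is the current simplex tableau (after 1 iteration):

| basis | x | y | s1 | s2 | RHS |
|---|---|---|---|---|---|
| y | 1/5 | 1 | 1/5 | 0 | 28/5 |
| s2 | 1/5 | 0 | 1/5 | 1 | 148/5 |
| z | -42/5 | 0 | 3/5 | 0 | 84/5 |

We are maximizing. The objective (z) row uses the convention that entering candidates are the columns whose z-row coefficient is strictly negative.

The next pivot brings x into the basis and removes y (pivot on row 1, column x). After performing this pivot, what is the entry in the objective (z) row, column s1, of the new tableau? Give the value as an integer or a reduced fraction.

Pivot element is row 1, column x: 1/5.
Normalize row 1: new (row 1, s1) = (1/5)/(1/5) = 1.
z-row ← z-row − (-42/5)·(new row 1): 3/5 − (-42/5)·1 = 9.

9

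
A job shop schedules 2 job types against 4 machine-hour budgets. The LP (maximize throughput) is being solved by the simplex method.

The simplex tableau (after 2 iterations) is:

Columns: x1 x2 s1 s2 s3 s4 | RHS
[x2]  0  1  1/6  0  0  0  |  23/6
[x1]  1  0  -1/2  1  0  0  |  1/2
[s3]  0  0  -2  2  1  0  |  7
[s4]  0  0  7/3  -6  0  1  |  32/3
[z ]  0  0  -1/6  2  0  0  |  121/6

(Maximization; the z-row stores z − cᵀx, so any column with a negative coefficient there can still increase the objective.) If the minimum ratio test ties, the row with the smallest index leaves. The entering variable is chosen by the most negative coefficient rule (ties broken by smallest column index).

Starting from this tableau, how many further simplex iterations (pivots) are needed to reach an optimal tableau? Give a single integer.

pivot: s1 in, s4 out → z = 293/14
No improving column remains; optimal.

1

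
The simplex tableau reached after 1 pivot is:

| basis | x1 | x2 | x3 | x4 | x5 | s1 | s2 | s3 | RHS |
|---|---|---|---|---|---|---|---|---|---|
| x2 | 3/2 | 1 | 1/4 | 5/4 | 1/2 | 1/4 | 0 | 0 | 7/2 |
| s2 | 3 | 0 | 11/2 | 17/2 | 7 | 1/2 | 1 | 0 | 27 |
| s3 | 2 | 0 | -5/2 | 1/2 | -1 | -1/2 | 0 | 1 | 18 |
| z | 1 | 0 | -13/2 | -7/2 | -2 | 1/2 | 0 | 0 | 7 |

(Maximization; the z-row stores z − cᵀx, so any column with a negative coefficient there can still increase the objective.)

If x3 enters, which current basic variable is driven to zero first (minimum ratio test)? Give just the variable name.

Ratios: row 1 (x2): (7/2)/(1/4) = 14; row 2 (s2): 27/(11/2) = 54/11; row 3 (s3): entry -5/2 ≤ 0, skip.
Minimum ratio 54/11 is in the s2 row, so s2 leaves.

s2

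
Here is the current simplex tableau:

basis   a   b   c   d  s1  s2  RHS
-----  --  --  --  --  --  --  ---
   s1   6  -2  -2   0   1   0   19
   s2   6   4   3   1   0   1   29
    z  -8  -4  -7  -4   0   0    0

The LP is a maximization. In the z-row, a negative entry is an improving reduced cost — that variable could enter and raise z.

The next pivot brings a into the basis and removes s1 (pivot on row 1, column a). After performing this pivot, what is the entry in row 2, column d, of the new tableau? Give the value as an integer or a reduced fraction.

1

Pivot element is row 1, column a: 6.
Normalize row 1: new (row 1, d) = 0/6 = 0.
row 2 ← row 2 − 6·(new row 1): 1 − 6·0 = 1.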